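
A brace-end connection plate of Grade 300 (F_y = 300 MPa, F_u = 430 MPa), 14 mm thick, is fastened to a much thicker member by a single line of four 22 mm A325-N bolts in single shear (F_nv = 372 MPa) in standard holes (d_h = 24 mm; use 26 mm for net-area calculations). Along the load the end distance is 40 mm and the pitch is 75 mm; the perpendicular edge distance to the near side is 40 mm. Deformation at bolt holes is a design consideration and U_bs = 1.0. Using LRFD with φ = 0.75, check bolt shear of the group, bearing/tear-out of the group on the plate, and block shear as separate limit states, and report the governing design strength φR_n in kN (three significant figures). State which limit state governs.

Bolt shear: A_b = π·22²/4 = 380.1 mm²; R_n = 372 × 380.1 × 4 × 1 / 1000 = 565.6 kN → 0.75 × 565.6 = 424 kN.
Bearing: edge l_c = 28, r_n = 202.3 kN; interior l_c = 51, r_n = 317.9 kN; R_n = 202.3 + 3·317.9 = 1156 kN → 867 kN.
Block shear: A_gv = 3710, A_nv = 2436, A_nt = 378 mm²; R_n = min(0.6F_uA_nv, 0.6F_yA_gv) + U_bs·F_u·A_nt = 791 kN → 593 kN.
Bolt shear governs: 424 kN.

424 kN (bolt shear governs)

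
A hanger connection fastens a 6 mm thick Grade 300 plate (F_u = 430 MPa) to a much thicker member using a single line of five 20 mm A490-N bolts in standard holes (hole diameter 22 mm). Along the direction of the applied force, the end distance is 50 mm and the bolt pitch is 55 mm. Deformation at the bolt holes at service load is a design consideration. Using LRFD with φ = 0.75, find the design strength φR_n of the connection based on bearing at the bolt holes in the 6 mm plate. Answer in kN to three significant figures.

397 kN

Per bolt r_n = 1.2 l_c t F_u ≤ 2.4 d t F_u; upper limit = 2.4 × 20 × 6 × 430 / 1000 = 123.8 kN.
Edge bolt: l_c = 50 − 22/2 = 39 mm → 1.2 × 39 × 6 × 430 / 1000 = 120.7 → r_n = 120.7 kN.
Interior bolts: l_c = 55 − 22 = 33 mm → 1.2 × 33 × 6 × 430 / 1000 = 102.2 → r_n = 102.2 kN.
R_n = 1 × 120.7 + 4 × 102.2 = 529.4 kN.
Design strength φR_n = 0.75 × 529.4 = 397 kN.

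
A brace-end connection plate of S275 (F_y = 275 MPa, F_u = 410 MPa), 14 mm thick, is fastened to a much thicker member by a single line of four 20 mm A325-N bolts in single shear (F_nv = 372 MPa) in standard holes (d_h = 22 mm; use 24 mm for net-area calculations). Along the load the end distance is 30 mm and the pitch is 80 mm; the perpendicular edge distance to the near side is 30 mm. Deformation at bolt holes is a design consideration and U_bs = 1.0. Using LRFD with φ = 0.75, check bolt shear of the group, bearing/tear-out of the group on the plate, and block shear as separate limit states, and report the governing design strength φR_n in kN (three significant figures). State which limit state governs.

351 kN (bolt shear governs)

Bolt shear: A_b = π·20²/4 = 314.2 mm²; R_n = 372 × 314.2 × 4 × 1 / 1000 = 467.5 kN → 0.75 × 467.5 = 351 kN.
Bearing: edge l_c = 19, r_n = 130.9 kN; interior l_c = 58, r_n = 275.5 kN; R_n = 130.9 + 3·275.5 = 957.4 kN → 718 kN.
Block shear: A_gv = 3780, A_nv = 2604, A_nt = 252 mm²; R_n = min(0.6F_uA_nv, 0.6F_yA_gv) + U_bs·F_u·A_nt = 727 kN → 545 kN.
Bolt shear governs: 351 kN.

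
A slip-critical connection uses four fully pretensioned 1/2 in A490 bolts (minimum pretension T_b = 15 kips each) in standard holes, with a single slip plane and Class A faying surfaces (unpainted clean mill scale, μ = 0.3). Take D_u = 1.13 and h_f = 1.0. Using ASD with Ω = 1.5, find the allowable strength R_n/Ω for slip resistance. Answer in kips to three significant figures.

R_n = μ · D_u · h_f · T_b · n_s · n_b = 0.3 × 1.13 × 1.0 × 15 × 1 × 4 = 20.34 kips.
Allowable strength R_n/Ω = 20.34 / 1.5 = 13.6 kips.

13.6 kips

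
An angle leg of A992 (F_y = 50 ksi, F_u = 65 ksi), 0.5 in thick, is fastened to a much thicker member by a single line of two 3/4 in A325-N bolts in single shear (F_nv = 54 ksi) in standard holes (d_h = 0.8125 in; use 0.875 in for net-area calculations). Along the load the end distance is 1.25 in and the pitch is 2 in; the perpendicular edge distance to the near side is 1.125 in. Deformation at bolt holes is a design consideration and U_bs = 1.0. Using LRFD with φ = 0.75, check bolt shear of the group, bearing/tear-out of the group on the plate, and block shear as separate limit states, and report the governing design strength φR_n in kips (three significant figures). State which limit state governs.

35.8 kips (bolt shear governs)

Bolt shear: A_b = π·0.75²/4 = 0.4418 in²; R_n = 54 × 0.4418 × 2 × 1 = 47.71 kips → 0.75 × 47.71 = 35.8 kips.
Bearing: edge l_c = 0.8438, r_n = 32.91 kips; interior l_c = 1.188, r_n = 46.31 kips; R_n = 32.91 + 1·46.31 = 79.22 kips → 59.4 kips.
Block shear: A_gv = 1.625, A_nv = 0.9688, A_nt = 0.3438 in²; R_n = min(0.6F_uA_nv, 0.6F_yA_gv) + U_bs·F_u·A_nt = 60.12 kips → 45.1 kips.
Bolt shear governs: 35.8 kips.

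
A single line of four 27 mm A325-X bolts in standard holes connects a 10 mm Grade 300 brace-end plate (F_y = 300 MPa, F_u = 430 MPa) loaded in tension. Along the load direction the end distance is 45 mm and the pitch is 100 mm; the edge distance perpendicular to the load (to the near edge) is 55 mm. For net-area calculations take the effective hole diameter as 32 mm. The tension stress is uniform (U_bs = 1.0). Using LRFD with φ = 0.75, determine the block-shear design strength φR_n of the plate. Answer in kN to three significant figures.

577 kN

Shear plane L_v = 45 + 3·100 = 345 mm; A_gv = 345 × 10 = 3450 mm².
A_nv = (345 − 3.5·32) × 10 = 2330 mm².
A_nt = (55 − 0.5·32) × 10 = 390 mm².
0.6 F_u A_nv = 601.1 kN; 0.6 F_y A_gv = 621 kN → shear rupture governs the shear term.
R_n = 601.1 + 1.0 × 430 × 390 / 1000 = 768.8 kN.
Design strength φR_n = 0.75 × 768.8 = 577 kN.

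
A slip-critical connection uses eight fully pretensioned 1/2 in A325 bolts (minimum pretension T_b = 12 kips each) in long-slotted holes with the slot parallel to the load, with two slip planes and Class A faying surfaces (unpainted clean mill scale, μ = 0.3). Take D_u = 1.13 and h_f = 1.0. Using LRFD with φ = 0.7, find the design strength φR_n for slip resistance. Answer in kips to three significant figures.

R_n = μ · D_u · h_f · T_b · n_s · n_b = 0.3 × 1.13 × 1.0 × 12 × 2 × 8 = 65.09 kips.
Design strength φR_n = 0.7 × 65.09 = 45.6 kips.

45.6 kips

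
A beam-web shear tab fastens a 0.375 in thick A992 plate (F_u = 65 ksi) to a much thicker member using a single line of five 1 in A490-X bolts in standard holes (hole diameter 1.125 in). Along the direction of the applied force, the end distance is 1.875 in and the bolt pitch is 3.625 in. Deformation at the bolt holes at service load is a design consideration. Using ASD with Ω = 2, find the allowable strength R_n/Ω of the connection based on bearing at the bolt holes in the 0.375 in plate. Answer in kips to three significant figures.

Per bolt r_n = 1.2 l_c t F_u ≤ 2.4 d t F_u; upper limit = 2.4 × 1 × 0.375 × 65 = 58.5 kips.
Edge bolt: l_c = 1.875 − 1.125/2 = 1.312 in → 1.2 × 1.312 × 0.375 × 65 = 38.39 → r_n = 38.39 kips.
Interior bolts: l_c = 3.625 − 1.125 = 2.5 in → 1.2 × 2.5 × 0.375 × 65 = 73.12 → r_n = 58.5 kips.
R_n = 1 × 38.39 + 4 × 58.5 = 272.4 kips.
Allowable strength R_n/Ω = 272.4 / 2 = 136 kips.

136 kips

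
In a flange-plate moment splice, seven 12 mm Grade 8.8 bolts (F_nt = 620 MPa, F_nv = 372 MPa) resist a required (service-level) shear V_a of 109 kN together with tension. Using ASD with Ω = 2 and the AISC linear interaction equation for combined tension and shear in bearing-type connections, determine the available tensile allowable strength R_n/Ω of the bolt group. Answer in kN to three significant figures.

137 kN

A_b = π·12²/4 = 113.1 mm²; f_rv = 109 × 1000 / (7 × 113.1) = 137.7 MPa.
F'_nt = 1.3 F_nt − (Ω F_nt / F_nv) f_rv = 1.3·620 − (2·620/372)·137.7 = 347.1 MPa, capped at F_nt → F'_nt = 347.1 MPa.
R_n = F'_nt · A_b · n = 347.1 × 113.1 × 7 / 1000 = 274.8 kN.
Allowable strength R_n/Ω = 274.8 / 2 = 137 kN.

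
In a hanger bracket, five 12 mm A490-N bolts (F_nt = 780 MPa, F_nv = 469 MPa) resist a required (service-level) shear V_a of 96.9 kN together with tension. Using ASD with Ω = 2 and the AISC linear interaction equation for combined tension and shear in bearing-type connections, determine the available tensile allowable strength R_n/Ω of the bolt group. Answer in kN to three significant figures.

126 kN

A_b = π·12²/4 = 113.1 mm²; f_rv = 96.9 × 1000 / (5 × 113.1) = 171.4 MPa.
F'_nt = 1.3 F_nt − (Ω F_nt / F_nv) f_rv = 1.3·780 − (2·780/469)·171.4 = 444 MPa, capped at F_nt → F'_nt = 444 MPa.
R_n = F'_nt · A_b · n = 444 × 113.1 × 5 / 1000 = 251.1 kN.
Allowable strength R_n/Ω = 251.1 / 2 = 126 kN.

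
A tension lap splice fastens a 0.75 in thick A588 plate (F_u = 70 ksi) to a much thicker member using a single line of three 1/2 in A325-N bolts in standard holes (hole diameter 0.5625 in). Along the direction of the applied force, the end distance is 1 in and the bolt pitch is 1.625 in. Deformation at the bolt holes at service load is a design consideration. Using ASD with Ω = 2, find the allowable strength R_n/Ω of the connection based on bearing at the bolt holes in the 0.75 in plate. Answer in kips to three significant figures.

85.6 kips

Per bolt r_n = 1.2 l_c t F_u ≤ 2.4 d t F_u; upper limit = 2.4 × 0.5 × 0.75 × 70 = 63 kips.
Edge bolt: l_c = 1 − 0.5625/2 = 0.7188 in → 1.2 × 0.7188 × 0.75 × 70 = 45.28 → r_n = 45.28 kips.
Interior bolts: l_c = 1.625 − 0.5625 = 1.062 in → 1.2 × 1.062 × 0.75 × 70 = 66.94 → r_n = 63 kips.
R_n = 1 × 45.28 + 2 × 63 = 171.3 kips.
Allowable strength R_n/Ω = 171.3 / 2 = 85.6 kips.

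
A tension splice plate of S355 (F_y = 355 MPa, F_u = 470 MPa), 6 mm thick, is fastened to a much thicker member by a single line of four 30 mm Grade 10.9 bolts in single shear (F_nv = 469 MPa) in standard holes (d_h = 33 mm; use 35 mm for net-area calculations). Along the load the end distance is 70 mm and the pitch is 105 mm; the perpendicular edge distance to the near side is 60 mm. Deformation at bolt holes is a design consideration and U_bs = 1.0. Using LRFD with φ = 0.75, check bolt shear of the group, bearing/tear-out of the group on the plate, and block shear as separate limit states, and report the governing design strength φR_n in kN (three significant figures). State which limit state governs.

Bolt shear: A_b = π·30²/4 = 706.9 mm²; R_n = 469 × 706.9 × 4 × 1 / 1000 = 1326 kN → 0.75 × 1326 = 995 kN.
Bearing: edge l_c = 53.5, r_n = 181 kN; interior l_c = 72, r_n = 203 kN; R_n = 181 + 3·203 = 790.2 kN → 593 kN.
Block shear: A_gv = 2310, A_nv = 1575, A_nt = 255 mm²; R_n = min(0.6F_uA_nv, 0.6F_yA_gv) + U_bs·F_u·A_nt = 564 kN → 423 kN.
Block shear governs: 423 kN.

423 kN (block shear governs)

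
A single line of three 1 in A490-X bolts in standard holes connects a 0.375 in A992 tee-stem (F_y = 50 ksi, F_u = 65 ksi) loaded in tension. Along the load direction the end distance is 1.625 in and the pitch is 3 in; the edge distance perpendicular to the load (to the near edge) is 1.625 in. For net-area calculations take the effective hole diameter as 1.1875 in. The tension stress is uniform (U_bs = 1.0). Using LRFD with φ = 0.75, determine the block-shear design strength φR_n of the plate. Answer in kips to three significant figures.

69.9 kips

Shear plane L_v = 1.625 + 2·3 = 7.625 in; A_gv = 7.625 × 0.375 = 2.859 in².
A_nv = (7.625 − 2.5·1.1875) × 0.375 = 1.746 in².
A_nt = (1.625 − 0.5·1.1875) × 0.375 = 0.3867 in².
0.6 F_u A_nv = 68.1 kips; 0.6 F_y A_gv = 85.78 kips → shear rupture governs the shear term.
R_n = 68.1 + 1.0 × 65 × 0.3867 = 93.23 kips.
Design strength φR_n = 0.75 × 93.23 = 69.9 kips.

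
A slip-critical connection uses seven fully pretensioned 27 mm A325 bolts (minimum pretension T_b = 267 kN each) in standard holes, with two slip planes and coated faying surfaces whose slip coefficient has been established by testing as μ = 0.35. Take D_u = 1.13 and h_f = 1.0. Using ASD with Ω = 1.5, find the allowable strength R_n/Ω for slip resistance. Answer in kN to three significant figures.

R_n = μ · D_u · h_f · T_b · n_s · n_b = 0.35 × 1.13 × 1.0 × 267 × 2 × 7 = 1478 kN.
Allowable strength R_n/Ω = 1478 / 1.5 = 986 kN.

986 kN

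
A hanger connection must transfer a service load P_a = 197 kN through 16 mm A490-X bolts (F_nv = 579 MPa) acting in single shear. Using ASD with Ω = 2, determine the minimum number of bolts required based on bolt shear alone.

A_b = π·16²/4 = 201.1 mm².
Per-bolt allowable strength R_n/Ω = 579 × 201.1 × 1 / 1000 / 2 = 58.21 kN.
n ≥ 197 / 58.21 = 3.384 → use 4 bolts.

4 bolts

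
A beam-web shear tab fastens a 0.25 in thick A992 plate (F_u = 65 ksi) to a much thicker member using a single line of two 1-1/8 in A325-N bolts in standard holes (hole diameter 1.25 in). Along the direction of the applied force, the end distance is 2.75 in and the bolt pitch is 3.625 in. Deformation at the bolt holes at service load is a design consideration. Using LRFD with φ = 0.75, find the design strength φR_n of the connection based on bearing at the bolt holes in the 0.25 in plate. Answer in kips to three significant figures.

64 kips

Per bolt r_n = 1.2 l_c t F_u ≤ 2.4 d t F_u; upper limit = 2.4 × 1.125 × 0.25 × 65 = 43.87 kips.
Edge bolt: l_c = 2.75 − 1.25/2 = 2.125 in → 1.2 × 2.125 × 0.25 × 65 = 41.44 → r_n = 41.44 kips.
Interior bolts: l_c = 3.625 − 1.25 = 2.375 in → 1.2 × 2.375 × 0.25 × 65 = 46.31 → r_n = 43.87 kips.
R_n = 1 × 41.44 + 1 × 43.87 = 85.31 kips.
Design strength φR_n = 0.75 × 85.31 = 64 kips.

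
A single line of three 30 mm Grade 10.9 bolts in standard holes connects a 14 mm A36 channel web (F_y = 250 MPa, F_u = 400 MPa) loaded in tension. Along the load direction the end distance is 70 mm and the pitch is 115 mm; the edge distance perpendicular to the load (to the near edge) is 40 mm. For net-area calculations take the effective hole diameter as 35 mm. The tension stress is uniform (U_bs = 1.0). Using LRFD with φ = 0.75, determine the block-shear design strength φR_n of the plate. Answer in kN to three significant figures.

Shear plane L_v = 70 + 2·115 = 300 mm; A_gv = 300 × 14 = 4200 mm².
A_nv = (300 − 2.5·35) × 14 = 2975 mm².
A_nt = (40 − 0.5·35) × 14 = 315 mm².
0.6 F_u A_nv = 714 kN; 0.6 F_y A_gv = 630 kN → shear yielding governs the shear term.
R_n = 630 + 1.0 × 400 × 315 / 1000 = 756 kN.
Design strength φR_n = 0.75 × 756 = 567 kN.

567 kN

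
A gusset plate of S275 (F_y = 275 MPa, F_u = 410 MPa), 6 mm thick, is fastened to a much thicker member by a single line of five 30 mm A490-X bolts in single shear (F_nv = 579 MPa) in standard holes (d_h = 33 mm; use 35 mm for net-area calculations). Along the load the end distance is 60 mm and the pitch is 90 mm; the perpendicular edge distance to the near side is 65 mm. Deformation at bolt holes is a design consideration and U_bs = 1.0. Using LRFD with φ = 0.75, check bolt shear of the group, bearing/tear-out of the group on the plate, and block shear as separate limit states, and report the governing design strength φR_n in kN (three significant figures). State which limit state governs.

378 kN (block shear governs)

Bolt shear: A_b = π·30²/4 = 706.9 mm²; R_n = 579 × 706.9 × 5 × 1 / 1000 = 2046 kN → 0.75 × 2046 = 1530 kN.
Bearing: edge l_c = 43.5, r_n = 128.4 kN; interior l_c = 57, r_n = 168.3 kN; R_n = 128.4 + 4·168.3 = 801.5 kN → 601 kN.
Block shear: A_gv = 2520, A_nv = 1575, A_nt = 285 mm²; R_n = min(0.6F_uA_nv, 0.6F_yA_gv) + U_bs·F_u·A_nt = 504.3 kN → 378 kN.
Block shear governs: 378 kN.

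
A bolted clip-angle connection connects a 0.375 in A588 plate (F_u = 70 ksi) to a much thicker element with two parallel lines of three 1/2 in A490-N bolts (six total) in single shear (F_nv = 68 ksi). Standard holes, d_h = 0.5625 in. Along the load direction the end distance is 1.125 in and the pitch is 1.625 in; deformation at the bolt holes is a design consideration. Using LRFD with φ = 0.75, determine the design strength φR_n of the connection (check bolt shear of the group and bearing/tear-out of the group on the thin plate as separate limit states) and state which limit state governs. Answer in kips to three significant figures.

Bolt shear: A_b = π·0.5²/4 = 0.1963 in²; R_n = 68 × 0.1963 × 6 × 1 = 80.11 kips → 0.75 × 80.11 = 60.1 kips.
Bearing (1.2 l_c t F_u ≤ 2.4 d t F_u): upper limit = 2.4·0.5·0.375·70 = 31.5 kips.
  Edge l_c = 1.125 − 0.5625/2 = 0.8438 → r_n = 26.58 kips; interior l_c = 1.625 − 0.5625 = 1.062 → r_n = 31.5 kips.
  R_n,bearing = 2·26.58 + 4·31.5 = 179.2 kips → 0.75 × 179.2 = 134 kips.
Bolt shear governs: 60.1 kips.

60.1 kips (bolt shear governs)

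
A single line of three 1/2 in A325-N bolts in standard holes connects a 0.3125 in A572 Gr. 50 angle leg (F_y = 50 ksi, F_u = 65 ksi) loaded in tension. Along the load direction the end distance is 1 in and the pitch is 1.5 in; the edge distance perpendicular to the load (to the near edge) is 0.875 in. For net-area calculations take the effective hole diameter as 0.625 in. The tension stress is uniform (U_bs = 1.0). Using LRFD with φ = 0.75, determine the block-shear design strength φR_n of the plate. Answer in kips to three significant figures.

Shear plane L_v = 1 + 2·1.5 = 4 in; A_gv = 4 × 0.3125 = 1.25 in².
A_nv = (4 − 2.5·0.625) × 0.3125 = 0.7617 in².
A_nt = (0.875 − 0.5·0.625) × 0.3125 = 0.1758 in².
0.6 F_u A_nv = 29.71 kips; 0.6 F_y A_gv = 37.5 kips → shear rupture governs the shear term.
R_n = 29.71 + 1.0 × 65 × 0.1758 = 41.13 kips.
Design strength φR_n = 0.75 × 41.13 = 30.8 kips.

30.8 kips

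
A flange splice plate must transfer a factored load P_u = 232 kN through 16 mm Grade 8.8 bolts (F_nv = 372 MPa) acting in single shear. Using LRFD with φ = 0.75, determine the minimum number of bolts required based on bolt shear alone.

A_b = π·16²/4 = 201.1 mm².
Per-bolt design strength φR_n = 0.75 × 372 × 201.1 × 1 / 1000 = 56.1 kN.
n ≥ 232 / 56.1 = 4.136 → use 5 bolts.

5 bolts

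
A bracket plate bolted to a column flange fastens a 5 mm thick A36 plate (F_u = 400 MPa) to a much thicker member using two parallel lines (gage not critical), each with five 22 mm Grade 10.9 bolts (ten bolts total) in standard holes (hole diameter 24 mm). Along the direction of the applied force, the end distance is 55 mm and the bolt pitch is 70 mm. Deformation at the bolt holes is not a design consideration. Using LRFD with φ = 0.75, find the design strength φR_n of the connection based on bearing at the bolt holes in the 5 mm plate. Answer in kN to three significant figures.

986 kN

Per bolt r_n = 1.5 l_c t F_u ≤ 3.0 d t F_u; upper limit = 3.0 × 22 × 5 × 400 / 1000 = 132 kN.
Edge bolt: l_c = 55 − 24/2 = 43 mm → 1.5 × 43 × 5 × 400 / 1000 = 129 → r_n = 129 kN.
Interior bolts: l_c = 70 − 24 = 46 mm → 1.5 × 46 × 5 × 400 / 1000 = 138 → r_n = 132 kN.
R_n = 2 × 129 + 8 × 132 = 1314 kN.
Design strength φR_n = 0.75 × 1314 = 986 kN.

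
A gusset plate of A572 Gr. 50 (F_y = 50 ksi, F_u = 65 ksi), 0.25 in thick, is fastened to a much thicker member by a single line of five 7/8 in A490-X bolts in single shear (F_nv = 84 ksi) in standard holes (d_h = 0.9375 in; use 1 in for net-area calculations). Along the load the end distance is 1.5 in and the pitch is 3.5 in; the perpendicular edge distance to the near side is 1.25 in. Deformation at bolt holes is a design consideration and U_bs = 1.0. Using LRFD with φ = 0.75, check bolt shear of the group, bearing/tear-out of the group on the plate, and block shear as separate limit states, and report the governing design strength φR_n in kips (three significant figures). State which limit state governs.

Bolt shear: A_b = π·0.875²/4 = 0.6013 in²; R_n = 84 × 0.6013 × 5 × 1 = 252.6 kips → 0.75 × 252.6 = 189 kips.
Bearing: edge l_c = 1.031, r_n = 20.11 kips; interior l_c = 2.562, r_n = 34.12 kips; R_n = 20.11 + 4·34.12 = 156.6 kips → 117 kips.
Block shear: A_gv = 3.875, A_nv = 2.75, A_nt = 0.1875 in²; R_n = min(0.6F_uA_nv, 0.6F_yA_gv) + U_bs·F_u·A_nt = 119.4 kips → 89.6 kips.
Block shear governs: 89.6 kips.

89.6 kips (block shear governs)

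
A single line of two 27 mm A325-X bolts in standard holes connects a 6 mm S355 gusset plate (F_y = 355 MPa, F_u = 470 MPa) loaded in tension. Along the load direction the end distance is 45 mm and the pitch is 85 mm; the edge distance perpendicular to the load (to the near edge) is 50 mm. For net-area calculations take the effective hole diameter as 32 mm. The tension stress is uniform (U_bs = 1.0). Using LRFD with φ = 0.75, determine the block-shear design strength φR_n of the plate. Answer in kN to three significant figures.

176 kN

Shear plane L_v = 45 + 1·85 = 130 mm; A_gv = 130 × 6 = 780 mm².
A_nv = (130 − 1.5·32) × 6 = 492 mm².
A_nt = (50 − 0.5·32) × 6 = 204 mm².
0.6 F_u A_nv = 138.7 kN; 0.6 F_y A_gv = 166.1 kN → shear rupture governs the shear term.
R_n = 138.7 + 1.0 × 470 × 204 / 1000 = 234.6 kN.
Design strength φR_n = 0.75 × 234.6 = 176 kN.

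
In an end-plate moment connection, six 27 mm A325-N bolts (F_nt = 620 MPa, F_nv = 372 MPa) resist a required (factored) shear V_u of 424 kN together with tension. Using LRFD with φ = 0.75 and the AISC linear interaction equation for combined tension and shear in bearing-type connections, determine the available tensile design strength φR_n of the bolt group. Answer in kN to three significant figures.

A_b = π·27²/4 = 572.6 mm²; f_rv = 424 × 1000 / (6 × 572.6) = 123.4 MPa.
F'_nt = 1.3 F_nt − (F_nt / φF_nv) f_rv = 1.3·620 − (620/(0.75·372))·123.4 = 531.7 MPa, capped at F_nt → F'_nt = 531.7 MPa.
R_n = F'_nt · A_b · n = 531.7 × 572.6 × 6 / 1000 = 1827 kN.
Design strength φR_n = 0.75 × 1827 = 1370 kN.

1370 kN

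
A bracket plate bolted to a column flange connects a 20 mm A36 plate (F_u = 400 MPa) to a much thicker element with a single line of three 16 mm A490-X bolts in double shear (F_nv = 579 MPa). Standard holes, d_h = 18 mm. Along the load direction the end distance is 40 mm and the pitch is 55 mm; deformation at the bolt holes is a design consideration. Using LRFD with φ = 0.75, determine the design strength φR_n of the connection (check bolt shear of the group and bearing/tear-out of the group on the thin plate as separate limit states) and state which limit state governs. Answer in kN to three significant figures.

524 kN (bolt shear governs)

Bolt shear: A_b = π·16²/4 = 201.1 mm²; R_n = 579 × 201.1 × 3 × 2 / 1000 = 698.5 kN → 0.75 × 698.5 = 524 kN.
Bearing (1.2 l_c t F_u ≤ 2.4 d t F_u): upper limit = 2.4·16·20·400 / 1000 = 307.2 kN.
  Edge l_c = 40 − 18/2 = 31 → r_n = 297.6 kN; interior l_c = 55 − 18 = 37 → r_n = 307.2 kN.
  R_n,bearing = 1·297.6 + 2·307.2 = 912 kN → 0.75 × 912 = 684 kN.
Bolt shear governs: 524 kN.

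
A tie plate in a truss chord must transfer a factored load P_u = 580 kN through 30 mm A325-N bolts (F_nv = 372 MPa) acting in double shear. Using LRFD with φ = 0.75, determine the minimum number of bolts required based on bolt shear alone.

2 bolts

A_b = π·30²/4 = 706.9 mm².
Per-bolt design strength φR_n = 0.75 × 372 × 706.9 × 2 / 1000 = 394.4 kN.
n ≥ 580 / 394.4 = 1.47 → use 2 bolts.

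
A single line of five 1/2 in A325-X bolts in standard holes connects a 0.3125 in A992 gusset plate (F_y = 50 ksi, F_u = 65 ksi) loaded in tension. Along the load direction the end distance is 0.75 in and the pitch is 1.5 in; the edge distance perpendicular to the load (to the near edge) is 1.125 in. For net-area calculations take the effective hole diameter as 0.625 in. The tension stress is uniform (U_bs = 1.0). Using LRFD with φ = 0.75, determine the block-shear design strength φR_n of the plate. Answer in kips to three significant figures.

Shear plane L_v = 0.75 + 4·1.5 = 6.75 in; A_gv = 6.75 × 0.3125 = 2.109 in².
A_nv = (6.75 − 4.5·0.625) × 0.3125 = 1.23 in².
A_nt = (1.125 − 0.5·0.625) × 0.3125 = 0.2539 in².
0.6 F_u A_nv = 47.99 kips; 0.6 F_y A_gv = 63.28 kips → shear rupture governs the shear term.
R_n = 47.99 + 1.0 × 65 × 0.2539 = 64.49 kips.
Design strength φR_n = 0.75 × 64.49 = 48.4 kips.

48.4 kips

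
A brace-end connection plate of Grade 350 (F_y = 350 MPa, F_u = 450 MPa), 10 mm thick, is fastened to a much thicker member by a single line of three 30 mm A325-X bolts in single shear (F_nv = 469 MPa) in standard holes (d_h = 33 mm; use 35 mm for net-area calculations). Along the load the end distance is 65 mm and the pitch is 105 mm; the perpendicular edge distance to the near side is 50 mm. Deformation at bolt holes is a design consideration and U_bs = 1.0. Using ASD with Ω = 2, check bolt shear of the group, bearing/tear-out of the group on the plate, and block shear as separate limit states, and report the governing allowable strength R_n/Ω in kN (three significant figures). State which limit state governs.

Bolt shear: A_b = π·30²/4 = 706.9 mm²; R_n = 469 × 706.9 × 3 × 1 / 1000 = 994.5 kN → 994.5 / 2 = 497 kN.
Bearing: edge l_c = 48.5, r_n = 261.9 kN; interior l_c = 72, r_n = 324 kN; R_n = 261.9 + 2·324 = 909.9 kN → 455 kN.
Block shear: A_gv = 2750, A_nv = 1875, A_nt = 325 mm²; R_n = min(0.6F_uA_nv, 0.6F_yA_gv) + U_bs·F_u·A_nt = 652.5 kN → 326 kN.
Block shear governs: 326 kN.

326 kN (block shear governs)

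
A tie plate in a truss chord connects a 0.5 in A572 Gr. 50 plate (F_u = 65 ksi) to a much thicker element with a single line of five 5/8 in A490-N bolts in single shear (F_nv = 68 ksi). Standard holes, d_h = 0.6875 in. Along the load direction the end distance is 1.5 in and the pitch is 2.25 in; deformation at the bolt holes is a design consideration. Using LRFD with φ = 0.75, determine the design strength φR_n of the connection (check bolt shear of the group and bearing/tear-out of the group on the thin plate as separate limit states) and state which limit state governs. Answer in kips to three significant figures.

Bolt shear: A_b = π·0.625²/4 = 0.3068 in²; R_n = 68 × 0.3068 × 5 × 1 = 104.3 kips → 0.75 × 104.3 = 78.2 kips.
Bearing (1.2 l_c t F_u ≤ 2.4 d t F_u): upper limit = 2.4·0.625·0.5·65 = 48.75 kips.
  Edge l_c = 1.5 − 0.6875/2 = 1.156 → r_n = 45.09 kips; interior l_c = 2.25 − 0.6875 = 1.562 → r_n = 48.75 kips.
  R_n,bearing = 1·45.09 + 4·48.75 = 240.1 kips → 0.75 × 240.1 = 180 kips.
Bolt shear governs: 78.2 kips.

78.2 kips (bolt shear governs)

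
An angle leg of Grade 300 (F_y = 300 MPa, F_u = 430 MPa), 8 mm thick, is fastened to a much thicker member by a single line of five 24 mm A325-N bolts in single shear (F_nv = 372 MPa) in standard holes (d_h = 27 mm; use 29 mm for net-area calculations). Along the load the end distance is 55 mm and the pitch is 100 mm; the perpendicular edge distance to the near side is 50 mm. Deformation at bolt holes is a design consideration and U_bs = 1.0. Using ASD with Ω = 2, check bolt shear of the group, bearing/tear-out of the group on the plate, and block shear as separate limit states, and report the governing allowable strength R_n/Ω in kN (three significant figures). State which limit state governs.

389 kN (block shear governs)

Bolt shear: A_b = π·24²/4 = 452.4 mm²; R_n = 372 × 452.4 × 5 × 1 / 1000 = 841.4 kN → 841.4 / 2 = 421 kN.
Bearing: edge l_c = 41.5, r_n = 171.3 kN; interior l_c = 73, r_n = 198.1 kN; R_n = 171.3 + 4·198.1 = 963.9 kN → 482 kN.
Block shear: A_gv = 3640, A_nv = 2596, A_nt = 284 mm²; R_n = min(0.6F_uA_nv, 0.6F_yA_gv) + U_bs·F_u·A_nt = 777.3 kN → 389 kN.
Block shear governs: 389 kN.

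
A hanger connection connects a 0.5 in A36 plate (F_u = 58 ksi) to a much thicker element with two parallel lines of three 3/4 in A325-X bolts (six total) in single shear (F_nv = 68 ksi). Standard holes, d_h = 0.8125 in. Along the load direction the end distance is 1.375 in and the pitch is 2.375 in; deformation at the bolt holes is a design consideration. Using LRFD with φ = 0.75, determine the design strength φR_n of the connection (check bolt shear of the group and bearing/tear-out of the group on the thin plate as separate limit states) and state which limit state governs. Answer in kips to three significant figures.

135 kips (bolt shear governs)

Bolt shear: A_b = π·0.75²/4 = 0.4418 in²; R_n = 68 × 0.4418 × 6 × 1 = 180.2 kips → 0.75 × 180.2 = 135 kips.
Bearing (1.2 l_c t F_u ≤ 2.4 d t F_u): upper limit = 2.4·0.75·0.5·58 = 52.2 kips.
  Edge l_c = 1.375 − 0.8125/2 = 0.9688 → r_n = 33.71 kips; interior l_c = 2.375 − 0.8125 = 1.562 → r_n = 52.2 kips.
  R_n,bearing = 2·33.71 + 4·52.2 = 276.2 kips → 0.75 × 276.2 = 207 kips.
Bolt shear governs: 135 kips.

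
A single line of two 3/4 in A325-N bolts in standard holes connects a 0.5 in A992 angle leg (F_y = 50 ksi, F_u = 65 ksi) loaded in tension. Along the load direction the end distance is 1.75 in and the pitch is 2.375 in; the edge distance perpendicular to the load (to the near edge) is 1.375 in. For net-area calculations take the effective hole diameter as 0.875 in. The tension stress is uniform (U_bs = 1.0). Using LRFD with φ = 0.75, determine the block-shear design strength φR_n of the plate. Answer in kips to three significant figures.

64 kips

Shear plane L_v = 1.75 + 1·2.375 = 4.125 in; A_gv = 4.125 × 0.5 = 2.062 in².
A_nv = (4.125 − 1.5·0.875) × 0.5 = 1.406 in².
A_nt = (1.375 − 0.5·0.875) × 0.5 = 0.4688 in².
0.6 F_u A_nv = 54.84 kips; 0.6 F_y A_gv = 61.88 kips → shear rupture governs the shear term.
R_n = 54.84 + 1.0 × 65 × 0.4688 = 85.31 kips.
Design strength φR_n = 0.75 × 85.31 = 64 kips.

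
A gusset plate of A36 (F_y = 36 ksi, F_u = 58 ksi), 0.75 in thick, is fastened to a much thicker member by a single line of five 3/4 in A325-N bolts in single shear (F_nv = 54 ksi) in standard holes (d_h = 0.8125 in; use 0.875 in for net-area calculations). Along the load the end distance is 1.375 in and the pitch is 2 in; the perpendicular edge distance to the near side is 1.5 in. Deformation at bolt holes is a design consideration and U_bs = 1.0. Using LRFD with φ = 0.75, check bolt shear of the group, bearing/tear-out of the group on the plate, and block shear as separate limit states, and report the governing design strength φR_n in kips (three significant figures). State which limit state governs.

89.5 kips (bolt shear governs)

Bolt shear: A_b = π·0.75²/4 = 0.4418 in²; R_n = 54 × 0.4418 × 5 × 1 = 119.3 kips → 0.75 × 119.3 = 89.5 kips.
Bearing: edge l_c = 0.9688, r_n = 50.57 kips; interior l_c = 1.188, r_n = 61.99 kips; R_n = 50.57 + 4·61.99 = 298.5 kips → 224 kips.
Block shear: A_gv = 7.031, A_nv = 4.078, A_nt = 0.7969 in²; R_n = min(0.6F_uA_nv, 0.6F_yA_gv) + U_bs·F_u·A_nt = 188.1 kips → 141 kips.
Bolt shear governs: 89.5 kips.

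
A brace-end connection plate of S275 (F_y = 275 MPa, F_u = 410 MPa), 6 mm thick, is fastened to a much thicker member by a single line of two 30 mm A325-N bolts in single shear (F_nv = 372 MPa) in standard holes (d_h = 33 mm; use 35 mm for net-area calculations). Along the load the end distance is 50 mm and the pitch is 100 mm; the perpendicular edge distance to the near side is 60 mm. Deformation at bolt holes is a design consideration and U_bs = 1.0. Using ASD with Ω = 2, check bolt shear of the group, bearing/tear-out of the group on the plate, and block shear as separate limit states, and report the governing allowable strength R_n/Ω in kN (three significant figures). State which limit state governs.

Bolt shear: A_b = π·30²/4 = 706.9 mm²; R_n = 372 × 706.9 × 2 × 1 / 1000 = 525.9 kN → 525.9 / 2 = 263 kN.
Bearing: edge l_c = 33.5, r_n = 98.89 kN; interior l_c = 67, r_n = 177.1 kN; R_n = 98.89 + 1·177.1 = 276 kN → 138 kN.
Block shear: A_gv = 900, A_nv = 585, A_nt = 255 mm²; R_n = min(0.6F_uA_nv, 0.6F_yA_gv) + U_bs·F_u·A_nt = 248.5 kN → 124 kN.
Block shear governs: 124 kN.

124 kN (block shear governs)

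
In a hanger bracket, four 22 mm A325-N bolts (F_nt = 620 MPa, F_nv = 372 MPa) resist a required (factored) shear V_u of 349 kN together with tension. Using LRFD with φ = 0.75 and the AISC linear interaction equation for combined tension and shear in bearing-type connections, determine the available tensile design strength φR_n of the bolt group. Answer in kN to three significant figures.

337 kN

A_b = π·22²/4 = 380.1 mm²; f_rv = 349 × 1000 / (4 × 380.1) = 229.5 MPa.
F'_nt = 1.3 F_nt − (F_nt / φF_nv) f_rv = 1.3·620 − (620/(0.75·372))·229.5 = 295.9 MPa, capped at F_nt → F'_nt = 295.9 MPa.
R_n = F'_nt · A_b · n = 295.9 × 380.1 × 4 / 1000 = 450 kN.
Design strength φR_n = 0.75 × 450 = 337 kN.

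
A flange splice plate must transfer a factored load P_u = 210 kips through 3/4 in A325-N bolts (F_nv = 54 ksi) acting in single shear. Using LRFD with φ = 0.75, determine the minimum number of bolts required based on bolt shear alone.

12 bolts

A_b = π·0.75²/4 = 0.4418 in².
Per-bolt design strength φR_n = 0.75 × 54 × 0.4418 × 1 = 17.89 kips.
n ≥ 210 / 17.89 = 11.74 → use 12 bolts.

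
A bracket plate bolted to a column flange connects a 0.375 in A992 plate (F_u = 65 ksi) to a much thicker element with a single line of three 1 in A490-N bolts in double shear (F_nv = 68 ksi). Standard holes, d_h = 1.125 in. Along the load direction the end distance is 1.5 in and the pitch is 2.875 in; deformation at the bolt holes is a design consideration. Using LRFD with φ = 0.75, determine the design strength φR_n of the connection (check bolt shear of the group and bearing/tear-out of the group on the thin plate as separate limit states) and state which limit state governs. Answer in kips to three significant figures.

97.3 kips (bearing governs)

Bolt shear: A_b = π·1²/4 = 0.7854 in²; R_n = 68 × 0.7854 × 3 × 2 = 320.4 kips → 0.75 × 320.4 = 240 kips.
Bearing (1.2 l_c t F_u ≤ 2.4 d t F_u): upper limit = 2.4·1·0.375·65 = 58.5 kips.
  Edge l_c = 1.5 − 1.125/2 = 0.9375 → r_n = 27.42 kips; interior l_c = 2.875 − 1.125 = 1.75 → r_n = 51.19 kips.
  R_n,bearing = 1·27.42 + 2·51.19 = 129.8 kips → 0.75 × 129.8 = 97.3 kips.
Bearing governs: 97.3 kips.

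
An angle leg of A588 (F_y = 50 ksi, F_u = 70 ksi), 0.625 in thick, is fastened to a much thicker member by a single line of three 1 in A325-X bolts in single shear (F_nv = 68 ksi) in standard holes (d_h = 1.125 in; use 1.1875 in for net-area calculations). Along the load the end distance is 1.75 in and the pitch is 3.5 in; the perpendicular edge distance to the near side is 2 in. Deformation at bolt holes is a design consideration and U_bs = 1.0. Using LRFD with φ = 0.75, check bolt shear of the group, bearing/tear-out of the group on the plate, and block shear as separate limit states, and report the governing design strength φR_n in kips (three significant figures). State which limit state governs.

120 kips (bolt shear governs)

Bolt shear: A_b = π·1²/4 = 0.7854 in²; R_n = 68 × 0.7854 × 3 × 1 = 160.2 kips → 0.75 × 160.2 = 120 kips.
Bearing: edge l_c = 1.188, r_n = 62.34 kips; interior l_c = 2.375, r_n = 105 kips; R_n = 62.34 + 2·105 = 272.3 kips → 204 kips.
Block shear: A_gv = 5.469, A_nv = 3.613, A_nt = 0.8789 in²; R_n = min(0.6F_uA_nv, 0.6F_yA_gv) + U_bs·F_u·A_nt = 213.3 kips → 160 kips.
Bolt shear governs: 120 kips.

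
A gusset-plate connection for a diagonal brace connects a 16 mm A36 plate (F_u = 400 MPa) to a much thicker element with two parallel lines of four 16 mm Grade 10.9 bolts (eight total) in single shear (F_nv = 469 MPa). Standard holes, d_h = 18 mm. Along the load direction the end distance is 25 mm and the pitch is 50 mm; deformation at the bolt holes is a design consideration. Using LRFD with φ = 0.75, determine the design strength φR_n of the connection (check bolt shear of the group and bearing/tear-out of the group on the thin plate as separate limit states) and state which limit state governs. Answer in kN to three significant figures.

Bolt shear: A_b = π·16²/4 = 201.1 mm²; R_n = 469 × 201.1 × 8 × 1 / 1000 = 754.4 kN → 0.75 × 754.4 = 566 kN.
Bearing (1.2 l_c t F_u ≤ 2.4 d t F_u): upper limit = 2.4·16·16·400 / 1000 = 245.8 kN.
  Edge l_c = 25 − 18/2 = 16 → r_n = 122.9 kN; interior l_c = 50 − 18 = 32 → r_n = 245.8 kN.
  R_n,bearing = 2·122.9 + 6·245.8 = 1720 kN → 0.75 × 1720 = 1290 kN.
Bolt shear governs: 566 kN.

566 kN (bolt shear governs)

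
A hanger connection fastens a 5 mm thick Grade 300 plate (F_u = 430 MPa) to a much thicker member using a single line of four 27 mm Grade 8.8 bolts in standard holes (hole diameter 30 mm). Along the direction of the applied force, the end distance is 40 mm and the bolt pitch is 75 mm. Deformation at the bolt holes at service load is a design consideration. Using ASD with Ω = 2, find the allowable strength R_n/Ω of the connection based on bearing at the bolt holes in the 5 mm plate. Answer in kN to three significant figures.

206 kN

Per bolt r_n = 1.2 l_c t F_u ≤ 2.4 d t F_u; upper limit = 2.4 × 27 × 5 × 430 / 1000 = 139.3 kN.
Edge bolt: l_c = 40 − 30/2 = 25 mm → 1.2 × 25 × 5 × 430 / 1000 = 64.5 → r_n = 64.5 kN.
Interior bolts: l_c = 75 − 30 = 45 mm → 1.2 × 45 × 5 × 430 / 1000 = 116.1 → r_n = 116.1 kN.
R_n = 1 × 64.5 + 3 × 116.1 = 412.8 kN.
Allowable strength R_n/Ω = 412.8 / 2 = 206 kN.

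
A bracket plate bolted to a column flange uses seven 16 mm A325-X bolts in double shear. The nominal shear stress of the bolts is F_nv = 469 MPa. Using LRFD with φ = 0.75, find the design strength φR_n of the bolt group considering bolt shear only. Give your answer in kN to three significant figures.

A_b = π × 16² / 4 = 201.1 mm².
R_n = F_nv · A_b · n · n_s = 469 × 201.1 × 7 × 2 / 1000 = 1320 kN.
Design strength φR_n = 0.75 × 1320 = 990 kN.

990 kN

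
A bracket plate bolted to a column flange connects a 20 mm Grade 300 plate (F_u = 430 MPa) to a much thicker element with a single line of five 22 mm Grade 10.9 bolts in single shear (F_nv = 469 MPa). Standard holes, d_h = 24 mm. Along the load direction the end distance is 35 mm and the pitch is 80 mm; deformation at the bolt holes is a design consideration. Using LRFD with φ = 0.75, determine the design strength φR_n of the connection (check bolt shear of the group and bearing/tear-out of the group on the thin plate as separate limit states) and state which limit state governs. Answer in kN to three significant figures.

669 kN (bolt shear governs)

Bolt shear: A_b = π·22²/4 = 380.1 mm²; R_n = 469 × 380.1 × 5 × 1 / 1000 = 891.4 kN → 0.75 × 891.4 = 669 kN.
Bearing (1.2 l_c t F_u ≤ 2.4 d t F_u): upper limit = 2.4·22·20·430 / 1000 = 454.1 kN.
  Edge l_c = 35 − 24/2 = 23 → r_n = 237.4 kN; interior l_c = 80 − 24 = 56 → r_n = 454.1 kN.
  R_n,bearing = 1·237.4 + 4·454.1 = 2054 kN → 0.75 × 2054 = 1540 kN.
Bolt shear governs: 669 kN.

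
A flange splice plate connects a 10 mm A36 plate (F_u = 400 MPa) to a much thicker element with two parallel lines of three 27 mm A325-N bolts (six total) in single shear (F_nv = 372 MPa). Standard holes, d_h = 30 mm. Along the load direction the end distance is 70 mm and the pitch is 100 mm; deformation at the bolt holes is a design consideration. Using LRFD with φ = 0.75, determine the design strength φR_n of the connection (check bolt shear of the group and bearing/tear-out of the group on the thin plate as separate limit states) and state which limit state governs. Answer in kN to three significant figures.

958 kN (bolt shear governs)

Bolt shear: A_b = π·27²/4 = 572.6 mm²; R_n = 372 × 572.6 × 6 × 1 / 1000 = 1278 kN → 0.75 × 1278 = 958 kN.
Bearing (1.2 l_c t F_u ≤ 2.4 d t F_u): upper limit = 2.4·27·10·400 / 1000 = 259.2 kN.
  Edge l_c = 70 − 30/2 = 55 → r_n = 259.2 kN; interior l_c = 100 − 30 = 70 → r_n = 259.2 kN.
  R_n,bearing = 2·259.2 + 4·259.2 = 1555 kN → 0.75 × 1555 = 1170 kN.
Bolt shear governs: 958 kN.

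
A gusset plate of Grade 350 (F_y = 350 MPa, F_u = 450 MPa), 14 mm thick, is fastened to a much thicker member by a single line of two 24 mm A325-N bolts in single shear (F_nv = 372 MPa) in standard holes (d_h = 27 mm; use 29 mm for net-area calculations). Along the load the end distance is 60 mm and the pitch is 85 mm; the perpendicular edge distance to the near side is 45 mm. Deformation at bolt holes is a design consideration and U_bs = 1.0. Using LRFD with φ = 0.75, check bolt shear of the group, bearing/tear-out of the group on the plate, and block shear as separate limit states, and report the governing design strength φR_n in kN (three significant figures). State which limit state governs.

Bolt shear: A_b = π·24²/4 = 452.4 mm²; R_n = 372 × 452.4 × 2 × 1 / 1000 = 336.6 kN → 0.75 × 336.6 = 252 kN.
Bearing: edge l_c = 46.5, r_n = 351.5 kN; interior l_c = 58, r_n = 362.9 kN; R_n = 351.5 + 1·362.9 = 714.4 kN → 536 kN.
Block shear: A_gv = 2030, A_nv = 1421, A_nt = 427 mm²; R_n = min(0.6F_uA_nv, 0.6F_yA_gv) + U_bs·F_u·A_nt = 575.8 kN → 432 kN.
Bolt shear governs: 252 kN.

252 kN (bolt shear governs)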